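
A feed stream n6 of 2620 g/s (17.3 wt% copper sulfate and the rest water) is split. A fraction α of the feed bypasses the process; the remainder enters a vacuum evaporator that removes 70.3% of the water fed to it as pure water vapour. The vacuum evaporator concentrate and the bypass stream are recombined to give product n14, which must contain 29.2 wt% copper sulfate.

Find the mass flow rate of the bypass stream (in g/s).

All 2620×0.173 = 453.26 g/s of copper sulfate reaches n14, so n14 = 453.26/0.292 = 1552.3 g/s and vapour = 1067.7 g/s.
The evaporator receives (1−α)·2620 of feed at 0.827 water and removes 0.703 of that water:
0.703×0.827×(1−α)×2620 = 1067.7
(1−α) = 1067.7/1523.2 = 0.7010;  α = 0.2990.
Bypass flow = 0.2990×2620 = 783.44 g/s.

783.4 g/s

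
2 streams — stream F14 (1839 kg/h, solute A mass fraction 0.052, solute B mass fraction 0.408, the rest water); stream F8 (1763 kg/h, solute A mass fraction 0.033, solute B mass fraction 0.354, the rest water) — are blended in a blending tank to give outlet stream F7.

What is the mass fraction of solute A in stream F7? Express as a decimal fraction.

0.043

Total flow out = 1839 + 1763 = 3602 kg/h.
solute A in = 1839×0.052 + 1763×0.033 = 153.81 kg/h.
solute A mass fraction in F7 = 153.81/3602 = 0.043.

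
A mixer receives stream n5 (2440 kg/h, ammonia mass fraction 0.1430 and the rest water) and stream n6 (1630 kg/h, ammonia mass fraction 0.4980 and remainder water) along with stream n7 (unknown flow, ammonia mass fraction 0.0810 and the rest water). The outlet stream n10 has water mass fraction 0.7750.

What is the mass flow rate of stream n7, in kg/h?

1701 kg/h

Let n7 be the unknown flow. Total out = 4070 + n7.
water balance: 2909.3 + 0.919·n7 = 0.775·(4070 + n7)
(0.919 − 0.775)·n7 = 0.775×4070 − 2909.3 = 244.91
n7 = 244.91 / 0.144 = 1700.8 kg/h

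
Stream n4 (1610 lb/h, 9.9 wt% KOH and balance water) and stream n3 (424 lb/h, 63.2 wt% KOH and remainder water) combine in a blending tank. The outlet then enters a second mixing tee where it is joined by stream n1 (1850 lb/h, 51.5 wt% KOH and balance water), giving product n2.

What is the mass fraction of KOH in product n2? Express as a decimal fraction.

0.3553

Overall, product flow = 3884 lb/h.
KOH in = 1610×0.099 + 424×0.632 + 1850×0.515 = 1380.1 lb/h.
KOH fraction in n2 = 0.3553.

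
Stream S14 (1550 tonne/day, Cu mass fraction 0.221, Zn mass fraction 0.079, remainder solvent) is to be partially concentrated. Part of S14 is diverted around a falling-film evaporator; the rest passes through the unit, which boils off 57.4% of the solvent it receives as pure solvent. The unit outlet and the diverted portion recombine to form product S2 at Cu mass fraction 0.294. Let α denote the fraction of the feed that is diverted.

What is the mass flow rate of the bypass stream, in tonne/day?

592.2 tonne/day

All 1550×0.221 = 342.55 tonne/day of Cu reaches S2, so S2 = 342.55/0.294 = 1165.1 tonne/day and vapour = 384.86 tonne/day.
The evaporator receives (1−α)·1550 of feed at 0.700 solvent and removes 0.574 of that solvent:
0.574×0.700×(1−α)×1550 = 384.86
(1−α) = 384.86/622.79 = 0.6180;  α = 0.3820.
Bypass flow = 0.3820×1550 = 592.15 tonne/day.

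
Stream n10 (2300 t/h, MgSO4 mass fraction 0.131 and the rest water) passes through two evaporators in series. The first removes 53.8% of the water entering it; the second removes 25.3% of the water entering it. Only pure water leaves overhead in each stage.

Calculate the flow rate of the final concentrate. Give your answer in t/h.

991.1 t/h

water in feed = 2300×0.869 = 1998.7 t/h.
After stage 1: water left = (1−0.538)×1998.7 = 923.4; stream total = 1224.7 t/h.
After stage 2: water left = (1−0.253)×923.4 = 689.78; final concentrate = 991.08 t/h.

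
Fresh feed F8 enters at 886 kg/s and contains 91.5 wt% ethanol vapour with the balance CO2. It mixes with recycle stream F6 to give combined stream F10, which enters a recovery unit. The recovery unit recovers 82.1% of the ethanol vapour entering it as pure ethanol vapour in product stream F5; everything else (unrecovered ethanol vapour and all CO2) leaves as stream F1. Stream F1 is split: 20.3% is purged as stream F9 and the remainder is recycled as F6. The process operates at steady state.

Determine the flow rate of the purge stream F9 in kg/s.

CO2 enters only via F8 and leaves only via the purge: 886×0.085 = 0.203×(CO2 in F1), and the recovery unit passes all CO2, so CO2 in F10 = CO2 in F1 = 370.99 kg/s.
ethanol vapour in F10: m_A = 886×0.915 + (1−0.203)·(1−0.821)·m_A, so m_A = 810.69/0.8573 = 945.59 kg/s.
F1 = (1−0.821)×945.59 + 370.99 = 540.25 kg/s.
Purge F9 = 0.203×540.25 = 109.67 kg/s.

109.7 kg/s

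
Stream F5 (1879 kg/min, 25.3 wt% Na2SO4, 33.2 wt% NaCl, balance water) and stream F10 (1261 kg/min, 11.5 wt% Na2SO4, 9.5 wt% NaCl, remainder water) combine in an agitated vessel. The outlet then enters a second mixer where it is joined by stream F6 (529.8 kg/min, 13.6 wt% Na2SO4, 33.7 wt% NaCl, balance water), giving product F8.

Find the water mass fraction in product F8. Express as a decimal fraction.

0.560

Overall, product flow = 3669.8 kg/min.
water in = 1879×0.415 + 1261×0.790 + 529.8×0.527 = 2055.2 kg/min.
water fraction in F8 = 0.560.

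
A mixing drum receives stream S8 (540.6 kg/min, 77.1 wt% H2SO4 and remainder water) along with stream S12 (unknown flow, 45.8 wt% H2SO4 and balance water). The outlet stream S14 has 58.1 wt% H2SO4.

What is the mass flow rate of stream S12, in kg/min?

Let S12 be the unknown flow. Total out = 540.6 + S12.
H2SO4 balance: 416.8 + 0.458·S12 = 0.581·(540.6 + S12)
(0.458 − 0.581)·S12 = 0.581×540.6 − 416.8 = -102.71
S12 = -102.71 / -0.123 = 835.07 kg/min

835.1 kg/min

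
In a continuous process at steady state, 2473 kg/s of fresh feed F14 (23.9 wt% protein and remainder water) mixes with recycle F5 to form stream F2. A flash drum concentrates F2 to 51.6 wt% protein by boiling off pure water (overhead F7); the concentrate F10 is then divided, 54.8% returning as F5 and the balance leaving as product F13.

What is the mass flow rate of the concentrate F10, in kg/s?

Overall protein balance (none leaves overhead): protein in fresh feed = protein in product, i.e. 2473×0.239 = (1−0.548)·F10·0.516.
F10 = 591.05/(0.516×0.452) = 2534.2 kg/s.

2534 kg/s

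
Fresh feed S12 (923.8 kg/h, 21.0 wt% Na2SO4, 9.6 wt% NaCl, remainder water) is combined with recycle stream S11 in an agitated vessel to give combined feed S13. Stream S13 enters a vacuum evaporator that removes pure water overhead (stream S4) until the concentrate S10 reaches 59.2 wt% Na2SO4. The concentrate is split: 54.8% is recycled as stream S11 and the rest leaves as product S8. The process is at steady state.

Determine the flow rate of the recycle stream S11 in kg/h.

Overall Na2SO4 balance (none leaves overhead): Na2SO4 in fresh feed = Na2SO4 in product, i.e. 923.8×0.210 = (1−0.548)·S10·0.592.
S10 = 194/(0.592×0.452) = 725 kg/h.
Recycle S11 = 0.548×725 = 397.3 kg/h.

397.3 kg/h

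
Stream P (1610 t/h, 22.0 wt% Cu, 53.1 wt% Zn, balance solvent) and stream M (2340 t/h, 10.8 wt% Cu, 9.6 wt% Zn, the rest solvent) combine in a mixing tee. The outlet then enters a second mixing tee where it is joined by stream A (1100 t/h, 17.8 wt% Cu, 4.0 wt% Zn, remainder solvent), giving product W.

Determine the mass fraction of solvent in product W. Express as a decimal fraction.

Overall, product flow = 5050 t/h.
solvent in = 1610×0.249 + 2340×0.796 + 1100×0.782 = 3123.7 t/h.
solvent fraction in W = 0.6186.

0.6186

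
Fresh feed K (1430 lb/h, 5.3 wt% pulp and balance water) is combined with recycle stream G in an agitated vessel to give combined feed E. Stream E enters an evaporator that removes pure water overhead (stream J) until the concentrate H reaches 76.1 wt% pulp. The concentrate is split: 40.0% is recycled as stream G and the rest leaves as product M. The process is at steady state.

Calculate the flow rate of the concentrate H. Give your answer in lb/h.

Overall pulp balance (none leaves overhead): pulp in fresh feed = pulp in product, i.e. 1430×0.053 = (1−0.400)·H·0.761.
H = 75.79/(0.761×0.600) = 165.99 lb/h.

166 lb/h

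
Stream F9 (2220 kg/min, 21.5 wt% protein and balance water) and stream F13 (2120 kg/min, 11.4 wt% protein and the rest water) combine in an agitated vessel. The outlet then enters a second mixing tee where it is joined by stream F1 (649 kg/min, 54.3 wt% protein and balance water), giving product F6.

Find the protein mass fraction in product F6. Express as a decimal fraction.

Overall, product flow = 4989 kg/min.
protein in = 2220×0.215 + 2120×0.114 + 649×0.543 = 1071.4 kg/min.
protein fraction in F6 = 0.2147.

0.2147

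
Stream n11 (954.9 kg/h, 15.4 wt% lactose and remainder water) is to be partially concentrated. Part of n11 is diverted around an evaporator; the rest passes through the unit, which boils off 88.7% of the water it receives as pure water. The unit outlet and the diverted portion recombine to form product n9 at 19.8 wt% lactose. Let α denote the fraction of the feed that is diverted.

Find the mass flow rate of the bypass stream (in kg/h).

672.1 kg/h

All 954.9×0.154 = 147.05 kg/h of lactose reaches n9, so n9 = 147.05/0.198 = 742.7 kg/h and vapour = 212.2 kg/h.
The evaporator receives (1−α)·954.9 of feed at 0.846 water and removes 0.887 of that water:
0.887×0.846×(1−α)×954.9 = 212.2
(1−α) = 212.2/716.56 = 0.2961;  α = 0.7039.
Bypass flow = 0.7039×954.9 = 672.12 kg/h.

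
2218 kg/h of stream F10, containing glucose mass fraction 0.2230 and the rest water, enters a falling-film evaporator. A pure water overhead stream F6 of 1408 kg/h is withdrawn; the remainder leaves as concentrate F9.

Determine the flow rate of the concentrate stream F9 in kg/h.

810 kg/h

Concentrate = 2218 − 1408 = 810 kg/h.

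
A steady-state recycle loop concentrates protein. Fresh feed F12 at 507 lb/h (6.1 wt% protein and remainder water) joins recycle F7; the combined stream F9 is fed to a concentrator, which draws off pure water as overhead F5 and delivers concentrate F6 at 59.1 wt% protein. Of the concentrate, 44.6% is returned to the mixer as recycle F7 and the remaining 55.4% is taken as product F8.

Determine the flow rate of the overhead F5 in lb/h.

Overall protein balance (none leaves overhead): protein in fresh feed = protein in product, i.e. 507×0.061 = (1−0.446)·F6·0.591.
F6 = 30.927/(0.591×0.554) = 94.458 lb/h.
Recycle F7 = 0.446×94.458 = 42.128 lb/h.
Combined feed F9 = 507 + 42.128 = 549.13 lb/h.
Overhead F5 = F9 − F6 = 549.13 − 94.458 = 454.67 lb/h.

454.7 lb/h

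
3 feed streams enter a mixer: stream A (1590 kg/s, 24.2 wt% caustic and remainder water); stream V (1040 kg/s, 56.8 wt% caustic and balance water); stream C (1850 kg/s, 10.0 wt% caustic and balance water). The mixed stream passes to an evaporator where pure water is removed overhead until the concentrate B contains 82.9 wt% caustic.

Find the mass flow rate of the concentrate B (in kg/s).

1400 kg/s

caustic entering = 1590×0.242 + 1040×0.568 + 1850×0.100 = 1160.5 kg/s.
All caustic reports to B, so B = 1160.5/0.829 = 1399.9 kg/s.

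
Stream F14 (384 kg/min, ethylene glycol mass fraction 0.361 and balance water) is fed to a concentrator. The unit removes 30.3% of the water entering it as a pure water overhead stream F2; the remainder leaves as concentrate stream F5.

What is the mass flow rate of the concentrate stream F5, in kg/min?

309.7 kg/min

water entering = 384×0.639 = 245.38 kg/min; overhead removed = 0.303×245.38 = 74.349 kg/min.
Concentrate = 384 − 74.349 = 309.65 kg/min.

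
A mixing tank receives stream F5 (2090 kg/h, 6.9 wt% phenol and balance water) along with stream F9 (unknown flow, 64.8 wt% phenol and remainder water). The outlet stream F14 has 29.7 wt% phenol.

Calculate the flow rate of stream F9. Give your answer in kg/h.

Let F9 be the unknown flow. Total out = 2090 + F9.
phenol balance: 144.21 + 0.648·F9 = 0.297·(2090 + F9)
(0.648 − 0.297)·F9 = 0.297×2090 − 144.21 = 476.52
F9 = 476.52 / 0.351 = 1357.6 kg/h

1358 kg/h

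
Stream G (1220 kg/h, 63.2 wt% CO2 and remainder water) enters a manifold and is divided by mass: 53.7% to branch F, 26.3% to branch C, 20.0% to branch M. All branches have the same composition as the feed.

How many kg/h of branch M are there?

Branch M flow = 0.200×1220 = 244 kg/h.

244 kg/h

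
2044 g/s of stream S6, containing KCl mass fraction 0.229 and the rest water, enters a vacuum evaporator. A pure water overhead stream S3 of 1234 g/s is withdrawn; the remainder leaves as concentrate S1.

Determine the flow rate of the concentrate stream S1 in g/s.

Concentrate = 2044 − 1234 = 810 g/s.

810 g/s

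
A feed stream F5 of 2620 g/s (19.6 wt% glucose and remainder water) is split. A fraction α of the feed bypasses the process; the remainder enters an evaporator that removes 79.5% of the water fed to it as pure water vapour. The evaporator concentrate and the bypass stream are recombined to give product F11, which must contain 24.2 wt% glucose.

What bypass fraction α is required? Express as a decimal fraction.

All 2620×0.196 = 513.52 g/s of glucose reaches F11, so F11 = 513.52/0.242 = 2122 g/s and vapour = 498.02 g/s.
The evaporator receives (1−α)·2620 of feed at 0.804 water and removes 0.795 of that water:
0.795×0.804×(1−α)×2620 = 498.02
(1−α) = 498.02/1674.7 = 0.2974;  α = 0.7026.

0.703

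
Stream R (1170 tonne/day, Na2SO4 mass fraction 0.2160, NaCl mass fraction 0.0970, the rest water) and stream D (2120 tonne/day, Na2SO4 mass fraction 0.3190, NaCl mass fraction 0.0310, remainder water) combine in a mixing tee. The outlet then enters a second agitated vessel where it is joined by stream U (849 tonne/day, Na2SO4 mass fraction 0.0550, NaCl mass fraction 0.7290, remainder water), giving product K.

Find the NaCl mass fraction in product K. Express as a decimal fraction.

0.1928

Overall, product flow = 4139 tonne/day.
NaCl in = 1170×0.097 + 2120×0.031 + 849×0.729 = 798.13 tonne/day.
NaCl fraction in K = 0.1928.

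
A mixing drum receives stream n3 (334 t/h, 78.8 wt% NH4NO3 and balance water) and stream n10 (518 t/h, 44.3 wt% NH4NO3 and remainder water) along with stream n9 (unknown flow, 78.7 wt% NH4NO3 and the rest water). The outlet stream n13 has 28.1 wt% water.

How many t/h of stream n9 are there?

Let n9 be the unknown flow. Total out = 852 + n9.
water balance: 359.33 + 0.213·n9 = 0.281·(852 + n9)
(0.213 − 0.281)·n9 = 0.281×852 − 359.33 = -119.92
n9 = -119.92 / -0.068 = 1763.6 t/h

1764 t/h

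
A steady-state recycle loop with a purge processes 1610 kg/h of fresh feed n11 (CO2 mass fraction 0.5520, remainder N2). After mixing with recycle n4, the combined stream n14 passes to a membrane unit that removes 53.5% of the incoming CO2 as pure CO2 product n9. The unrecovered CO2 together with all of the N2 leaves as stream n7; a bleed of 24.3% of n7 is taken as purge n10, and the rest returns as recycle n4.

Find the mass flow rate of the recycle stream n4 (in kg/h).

N2 enters only via n11 and leaves only via the purge: 1610×0.448 = 0.243×(N2 in n7), and the membrane unit passes all N2, so N2 in n14 = N2 in n7 = 2968.2 kg/h.
CO2 in n14: m_A = 1610×0.552 + (1−0.243)·(1−0.535)·m_A, so m_A = 888.72/0.6480 = 1371.5 kg/h.
n7 = (1−0.535)×1371.5 + 2968.2 = 3606 kg/h.
Recycle n4 = (1−0.243)×3606 = 2729.7 kg/h.

2730 kg/h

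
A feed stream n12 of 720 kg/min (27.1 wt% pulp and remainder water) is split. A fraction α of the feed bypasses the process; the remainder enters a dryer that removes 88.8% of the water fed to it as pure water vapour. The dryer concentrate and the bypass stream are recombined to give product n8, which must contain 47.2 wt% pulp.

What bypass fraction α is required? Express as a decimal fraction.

All 720×0.271 = 195.12 kg/min of pulp reaches n8, so n8 = 195.12/0.472 = 413.39 kg/min and vapour = 306.61 kg/min.
The evaporator receives (1−α)·720 of feed at 0.729 water and removes 0.888 of that water:
0.888×0.729×(1−α)×720 = 306.61
(1−α) = 306.61/466.09 = 0.6578;  α = 0.3422.

0.342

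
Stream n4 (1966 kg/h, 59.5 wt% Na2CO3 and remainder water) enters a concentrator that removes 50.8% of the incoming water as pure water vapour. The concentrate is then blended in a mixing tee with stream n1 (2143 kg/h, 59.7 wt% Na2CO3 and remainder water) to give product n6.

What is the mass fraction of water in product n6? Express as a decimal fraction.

Vapour removed = 0.508×0.405×1966 = 404.48 kg/h; concentrate = 1561.5 kg/h.
water reaching the mixer = 391.75 (from concentrate) + 2143×0.403 = 1255.4 kg/h.
Product flow = 1561.5 + 2143 = 3704.5 kg/h; water fraction = 0.339.

0.339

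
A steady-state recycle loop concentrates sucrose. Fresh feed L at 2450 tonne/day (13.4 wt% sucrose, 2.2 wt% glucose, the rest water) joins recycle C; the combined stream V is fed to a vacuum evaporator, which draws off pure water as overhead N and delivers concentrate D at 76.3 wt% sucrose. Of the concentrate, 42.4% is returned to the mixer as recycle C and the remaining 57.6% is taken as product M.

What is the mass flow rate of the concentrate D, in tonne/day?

Overall sucrose balance (none leaves overhead): sucrose in fresh feed = sucrose in product, i.e. 2450×0.134 = (1−0.424)·D·0.763.
D = 328.3/(0.763×0.576) = 747.01 tonne/day.

747 tonne/day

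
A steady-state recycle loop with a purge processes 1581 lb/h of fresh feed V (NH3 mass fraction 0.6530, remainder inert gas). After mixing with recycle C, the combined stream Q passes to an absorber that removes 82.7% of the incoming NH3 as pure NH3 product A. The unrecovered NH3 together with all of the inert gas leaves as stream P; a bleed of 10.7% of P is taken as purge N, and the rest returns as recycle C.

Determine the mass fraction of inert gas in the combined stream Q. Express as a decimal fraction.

inert gas enters only via V and leaves only via the purge: 1581×0.347 = 0.107×(inert gas in P), and the absorber passes all inert gas, so inert gas in Q = inert gas in P = 5127.2 lb/h.
NH3 in Q: m_A = 1581×0.653 + (1−0.107)·(1−0.827)·m_A, so m_A = 1032.4/0.8455 = 1221 lb/h.
Q = 1221 + 5127.2 = 6348.2 lb/h.
inert gas fraction in Q = 5127.2/6348.2 = 0.8077.

0.8077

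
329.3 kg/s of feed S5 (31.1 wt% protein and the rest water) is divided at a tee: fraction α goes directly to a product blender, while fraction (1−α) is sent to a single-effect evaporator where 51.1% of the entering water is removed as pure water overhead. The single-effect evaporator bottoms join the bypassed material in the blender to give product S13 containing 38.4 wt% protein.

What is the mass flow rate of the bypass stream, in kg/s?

All 329.3×0.311 = 102.41 kg/s of protein reaches S13, so S13 = 102.41/0.384 = 266.7 kg/s and vapour = 62.601 kg/s.
The evaporator receives (1−α)·329.3 of feed at 0.689 water and removes 0.511 of that water:
0.511×0.689×(1−α)×329.3 = 62.601
(1−α) = 62.601/115.94 = 0.5399;  α = 0.4601.
Bypass flow = 0.4601×329.3 = 151.5 kg/s.

151.5 kg/s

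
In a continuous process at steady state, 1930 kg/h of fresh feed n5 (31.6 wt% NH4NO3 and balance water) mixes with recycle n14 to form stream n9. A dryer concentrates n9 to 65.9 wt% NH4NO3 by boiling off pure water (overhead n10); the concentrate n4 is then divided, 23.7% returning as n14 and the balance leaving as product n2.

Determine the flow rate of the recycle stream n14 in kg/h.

Overall NH4NO3 balance (none leaves overhead): NH4NO3 in fresh feed = NH4NO3 in product, i.e. 1930×0.316 = (1−0.237)·n4·0.659.
n4 = 609.88/(0.659×0.763) = 1212.9 kg/h.
Recycle n14 = 0.237×1212.9 = 287.46 kg/h.

287.5 kg/h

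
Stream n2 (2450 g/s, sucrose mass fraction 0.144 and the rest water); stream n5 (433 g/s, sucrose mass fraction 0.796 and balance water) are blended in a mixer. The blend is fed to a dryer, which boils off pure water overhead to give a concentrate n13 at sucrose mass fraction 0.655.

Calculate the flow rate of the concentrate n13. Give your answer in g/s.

sucrose entering = 2450×0.144 + 433×0.796 = 697.47 g/s.
All sucrose reports to n13, so n13 = 697.47/0.655 = 1064.8 g/s.

1065 g/s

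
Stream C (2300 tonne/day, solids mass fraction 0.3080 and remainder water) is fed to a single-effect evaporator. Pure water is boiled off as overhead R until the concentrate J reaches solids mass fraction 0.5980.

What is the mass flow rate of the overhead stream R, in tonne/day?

solids is conserved: 2300×0.308 = 708.4 tonne/day all reports to the concentrate.
Concentrate = 708.4/(target fraction) = 1184.6 tonne/day.
Overhead = 2300 − 1184.6 = 1115.4 tonne/day.

1115 tonne/day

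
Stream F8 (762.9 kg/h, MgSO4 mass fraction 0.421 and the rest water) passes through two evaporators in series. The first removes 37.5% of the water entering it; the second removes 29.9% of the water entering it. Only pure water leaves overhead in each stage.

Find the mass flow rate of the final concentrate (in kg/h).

water in feed = 762.9×0.579 = 441.72 kg/h.
After stage 1: water left = (1−0.375)×441.72 = 276.07; stream total = 597.26 kg/h.
After stage 2: water left = (1−0.299)×276.07 = 193.53; final concentrate = 514.71 kg/h.

514.7 kg/h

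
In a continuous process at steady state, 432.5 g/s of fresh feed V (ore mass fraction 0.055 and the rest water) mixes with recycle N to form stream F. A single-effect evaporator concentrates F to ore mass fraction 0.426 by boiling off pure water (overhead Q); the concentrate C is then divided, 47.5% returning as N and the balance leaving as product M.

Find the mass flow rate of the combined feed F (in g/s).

483 g/s

Overall ore balance (none leaves overhead): ore in fresh feed = ore in product, i.e. 432.5×0.055 = (1−0.475)·C·0.426.
C = 23.788/(0.426×0.525) = 106.36 g/s.
Recycle N = 0.475×106.36 = 50.521 g/s.
Combined feed F = 432.5 + 50.521 = 483.02 g/s.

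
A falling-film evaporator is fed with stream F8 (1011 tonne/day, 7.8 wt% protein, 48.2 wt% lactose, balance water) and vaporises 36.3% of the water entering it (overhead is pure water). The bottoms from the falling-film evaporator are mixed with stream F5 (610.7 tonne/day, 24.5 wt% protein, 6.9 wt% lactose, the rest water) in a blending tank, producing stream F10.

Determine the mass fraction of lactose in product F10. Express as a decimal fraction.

Vapour removed = 0.363×0.440×1011 = 161.48 tonne/day; concentrate = 849.52 tonne/day.
lactose reaching the mixer = 487.3 (from concentrate) + 610.7×0.069 = 529.44 tonne/day.
Product flow = 849.52 + 610.7 = 1460.2 tonne/day; lactose fraction = 0.363.

0.363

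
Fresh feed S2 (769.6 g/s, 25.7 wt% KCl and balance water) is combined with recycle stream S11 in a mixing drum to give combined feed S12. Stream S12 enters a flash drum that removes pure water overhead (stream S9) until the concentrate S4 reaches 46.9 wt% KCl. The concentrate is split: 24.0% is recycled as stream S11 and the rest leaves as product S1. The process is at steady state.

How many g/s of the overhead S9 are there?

Overall KCl balance (none leaves overhead): KCl in fresh feed = KCl in product, i.e. 769.6×0.257 = (1−0.240)·S4·0.469.
S4 = 197.79/(0.469×0.760) = 554.9 g/s.
Recycle S11 = 0.240×554.9 = 133.18 g/s.
Combined feed S12 = 769.6 + 133.18 = 902.78 g/s.
Overhead S9 = S12 − S4 = 902.78 − 554.9 = 347.88 g/s.

347.9 g/s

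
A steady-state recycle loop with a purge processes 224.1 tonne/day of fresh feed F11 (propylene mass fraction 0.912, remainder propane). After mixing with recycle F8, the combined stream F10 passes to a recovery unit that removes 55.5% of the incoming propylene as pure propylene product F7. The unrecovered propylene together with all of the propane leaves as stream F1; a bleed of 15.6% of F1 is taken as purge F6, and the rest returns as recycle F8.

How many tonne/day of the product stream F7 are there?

181.7 tonne/day

propylene in F10: m_A = 224.1×0.912 + (1−0.156)·(1−0.555)·m_A, so m_A = 204.38/0.6244 = 327.31 tonne/day.
Product F7 = 0.555×327.31 = 181.66 tonne/day.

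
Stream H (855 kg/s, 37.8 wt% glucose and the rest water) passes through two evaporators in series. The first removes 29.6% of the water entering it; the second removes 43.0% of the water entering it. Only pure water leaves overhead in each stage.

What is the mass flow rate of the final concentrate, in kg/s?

water in feed = 855×0.622 = 531.81 kg/s.
After stage 1: water left = (1−0.296)×531.81 = 374.39; stream total = 697.58 kg/s.
After stage 2: water left = (1−0.430)×374.39 = 213.4; final concentrate = 536.59 kg/s.

536.6 kg/s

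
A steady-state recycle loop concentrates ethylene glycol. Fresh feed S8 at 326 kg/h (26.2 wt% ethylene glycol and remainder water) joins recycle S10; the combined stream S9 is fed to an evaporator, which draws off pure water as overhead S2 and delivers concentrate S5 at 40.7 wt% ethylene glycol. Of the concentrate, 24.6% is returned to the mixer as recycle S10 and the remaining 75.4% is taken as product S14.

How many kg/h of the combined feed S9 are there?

Overall ethylene glycol balance (none leaves overhead): ethylene glycol in fresh feed = ethylene glycol in product, i.e. 326×0.262 = (1−0.246)·S5·0.407.
S5 = 85.412/(0.407×0.754) = 278.33 kg/h.
Recycle S10 = 0.246×278.33 = 68.468 kg/h.
Combined feed S9 = 326 + 68.468 = 394.47 kg/h.

394.5 kg/h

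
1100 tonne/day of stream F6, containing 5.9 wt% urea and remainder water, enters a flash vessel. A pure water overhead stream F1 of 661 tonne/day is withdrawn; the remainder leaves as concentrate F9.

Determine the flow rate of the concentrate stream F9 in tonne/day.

Concentrate = 1100 − 661 = 439 tonne/day.

439 tonne/day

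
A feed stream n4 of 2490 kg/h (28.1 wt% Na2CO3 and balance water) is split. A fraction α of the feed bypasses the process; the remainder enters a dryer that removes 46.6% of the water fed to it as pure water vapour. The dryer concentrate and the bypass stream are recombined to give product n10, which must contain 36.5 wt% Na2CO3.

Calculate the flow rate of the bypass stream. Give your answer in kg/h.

779.7 kg/h

All 2490×0.281 = 699.69 kg/h of Na2CO3 reaches n10, so n10 = 699.69/0.365 = 1917 kg/h and vapour = 573.04 kg/h.
The evaporator receives (1−α)·2490 of feed at 0.719 water and removes 0.466 of that water:
0.466×0.719×(1−α)×2490 = 573.04
(1−α) = 573.04/834.28 = 0.6869;  α = 0.3131.
Bypass flow = 0.3131×2490 = 779.71 kg/h.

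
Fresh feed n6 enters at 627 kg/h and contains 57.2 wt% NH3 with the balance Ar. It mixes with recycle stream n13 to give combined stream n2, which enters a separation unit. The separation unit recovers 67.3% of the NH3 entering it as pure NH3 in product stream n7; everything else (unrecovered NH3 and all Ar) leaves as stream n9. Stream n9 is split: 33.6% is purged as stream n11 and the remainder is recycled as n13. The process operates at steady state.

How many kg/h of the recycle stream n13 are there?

Ar enters only via n6 and leaves only via the purge: 627×0.428 = 0.336×(Ar in n9), and the separation unit passes all Ar, so Ar in n2 = Ar in n9 = 798.68 kg/h.
NH3 in n2: m_A = 627×0.572 + (1−0.336)·(1−0.673)·m_A, so m_A = 358.64/0.7829 = 458.11 kg/h.
n9 = (1−0.673)×458.11 + 798.68 = 948.48 kg/h.
Recycle n13 = (1−0.336)×948.48 = 629.79 kg/h.

629.8 kg/h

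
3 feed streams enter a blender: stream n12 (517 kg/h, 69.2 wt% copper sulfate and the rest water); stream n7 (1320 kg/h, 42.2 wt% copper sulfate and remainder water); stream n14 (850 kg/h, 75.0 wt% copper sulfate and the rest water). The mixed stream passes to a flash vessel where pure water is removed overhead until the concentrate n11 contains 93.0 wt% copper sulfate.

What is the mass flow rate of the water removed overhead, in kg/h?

copper sulfate entering = 517×0.692 + 1320×0.422 + 850×0.750 = 1552.3 kg/h.
All copper sulfate reports to n11, so n11 = 1552.3/0.930 = 1669.1 kg/h.
Total feed = 2687 kg/h; overhead = 2687 − 1669.1 = 1017.9 kg/h.

1018 kg/h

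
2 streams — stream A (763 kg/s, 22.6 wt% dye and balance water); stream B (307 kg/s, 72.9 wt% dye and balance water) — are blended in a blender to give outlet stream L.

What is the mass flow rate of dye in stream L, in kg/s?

396.2 kg/s

dye out = dye in = 763×0.226 + 307×0.729 = 396.24 kg/s.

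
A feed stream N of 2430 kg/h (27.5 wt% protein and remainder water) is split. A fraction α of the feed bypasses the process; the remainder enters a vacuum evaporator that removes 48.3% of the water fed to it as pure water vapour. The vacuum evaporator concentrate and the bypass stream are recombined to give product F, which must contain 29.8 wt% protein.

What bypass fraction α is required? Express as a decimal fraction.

0.780

All 2430×0.275 = 668.25 kg/h of protein reaches F, so F = 668.25/0.298 = 2242.4 kg/h and vapour = 187.55 kg/h.
The evaporator receives (1−α)·2430 of feed at 0.725 water and removes 0.483 of that water:
0.483×0.725×(1−α)×2430 = 187.55
(1−α) = 187.55/850.93 = 0.2204;  α = 0.7796.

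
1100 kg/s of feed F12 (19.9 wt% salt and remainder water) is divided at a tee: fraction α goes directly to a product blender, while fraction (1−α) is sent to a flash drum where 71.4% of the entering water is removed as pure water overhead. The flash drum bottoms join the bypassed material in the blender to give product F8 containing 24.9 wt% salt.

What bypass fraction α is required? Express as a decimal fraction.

All 1100×0.199 = 218.9 kg/s of salt reaches F8, so F8 = 218.9/0.249 = 879.12 kg/s and vapour = 220.88 kg/s.
The evaporator receives (1−α)·1100 of feed at 0.801 water and removes 0.714 of that water:
0.714×0.801×(1−α)×1100 = 220.88
(1−α) = 220.88/629.11 = 0.3511;  α = 0.6489.

0.649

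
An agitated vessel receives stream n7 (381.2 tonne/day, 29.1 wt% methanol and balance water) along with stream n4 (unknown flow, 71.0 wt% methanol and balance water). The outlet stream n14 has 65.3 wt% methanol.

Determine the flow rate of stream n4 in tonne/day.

2421 tonne/day

Let n4 be the unknown flow. Total out = 381.2 + n4.
methanol balance: 110.93 + 0.710·n4 = 0.653·(381.2 + n4)
(0.710 − 0.653)·n4 = 0.653×381.2 − 110.93 = 137.99
n4 = 137.99 / 0.057 = 2421 tonne/day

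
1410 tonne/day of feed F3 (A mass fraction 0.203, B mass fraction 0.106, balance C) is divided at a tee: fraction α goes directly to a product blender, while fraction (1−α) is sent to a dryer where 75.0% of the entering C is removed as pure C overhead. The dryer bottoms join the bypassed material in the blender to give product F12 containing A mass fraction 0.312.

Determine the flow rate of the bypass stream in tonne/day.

459.5 tonne/day

All 1410×0.203 = 286.23 tonne/day of A reaches F12, so F12 = 286.23/0.312 = 917.4 tonne/day and vapour = 492.6 tonne/day.
The evaporator receives (1−α)·1410 of feed at 0.691 C and removes 0.750 of that C:
0.750×0.691×(1−α)×1410 = 492.6
(1−α) = 492.6/730.73 = 0.6741;  α = 0.3259.
Bypass flow = 0.3259×1410 = 459.5 tonne/day.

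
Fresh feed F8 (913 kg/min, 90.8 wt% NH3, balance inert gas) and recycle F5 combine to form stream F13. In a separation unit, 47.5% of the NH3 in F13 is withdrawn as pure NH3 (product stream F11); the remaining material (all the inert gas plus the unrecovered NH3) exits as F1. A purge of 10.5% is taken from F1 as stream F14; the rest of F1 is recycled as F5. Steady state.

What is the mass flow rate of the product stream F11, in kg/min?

742.8 kg/min

NH3 in F13: m_A = 913×0.908 + (1−0.105)·(1−0.475)·m_A, so m_A = 829/0.5301 = 1563.8 kg/min.
Product F11 = 0.475×1563.8 = 742.8 kg/min.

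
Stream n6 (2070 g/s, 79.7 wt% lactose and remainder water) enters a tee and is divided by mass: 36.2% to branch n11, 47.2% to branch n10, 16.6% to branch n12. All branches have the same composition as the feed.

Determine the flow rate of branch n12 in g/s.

Branch n12 flow = 0.166×2070 = 343.62 g/s.

343.6 g/s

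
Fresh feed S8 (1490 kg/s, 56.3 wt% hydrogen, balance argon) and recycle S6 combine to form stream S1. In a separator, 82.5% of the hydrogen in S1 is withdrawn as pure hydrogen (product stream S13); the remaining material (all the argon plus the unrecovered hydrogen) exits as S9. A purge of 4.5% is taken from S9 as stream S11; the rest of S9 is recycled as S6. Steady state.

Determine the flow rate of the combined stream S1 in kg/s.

15480 kg/s

argon enters only via S8 and leaves only via the purge: 1490×0.437 = 0.045×(argon in S9), and the separator passes all argon, so argon in S1 = argon in S9 = 14470 kg/s.
hydrogen in S1: m_A = 1490×0.563 + (1−0.045)·(1−0.825)·m_A, so m_A = 838.87/0.8329 = 1007.2 kg/s.
S1 = 1007.2 + 14470 = 15477 kg/s.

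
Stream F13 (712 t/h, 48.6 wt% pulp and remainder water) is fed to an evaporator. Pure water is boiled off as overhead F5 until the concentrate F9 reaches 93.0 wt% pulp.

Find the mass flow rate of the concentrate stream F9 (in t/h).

pulp is conserved: 712×0.486 = 346.03 t/h all reports to the concentrate.
Concentrate = 346.03/(target fraction) = 372.08 t/h.

372.1 t/h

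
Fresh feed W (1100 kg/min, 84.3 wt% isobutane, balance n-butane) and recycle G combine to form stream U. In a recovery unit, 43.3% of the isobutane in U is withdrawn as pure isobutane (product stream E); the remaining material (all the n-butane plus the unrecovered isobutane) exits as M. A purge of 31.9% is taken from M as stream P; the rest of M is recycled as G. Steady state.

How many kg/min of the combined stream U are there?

2052 kg/min

n-butane enters only via W and leaves only via the purge: 1100×0.157 = 0.319×(n-butane in M), and the recovery unit passes all n-butane, so n-butane in U = n-butane in M = 541.38 kg/min.
isobutane in U: m_A = 1100×0.843 + (1−0.319)·(1−0.433)·m_A, so m_A = 927.3/0.6139 = 1510.6 kg/min.
U = 1510.6 + 541.38 = 2052 kg/min.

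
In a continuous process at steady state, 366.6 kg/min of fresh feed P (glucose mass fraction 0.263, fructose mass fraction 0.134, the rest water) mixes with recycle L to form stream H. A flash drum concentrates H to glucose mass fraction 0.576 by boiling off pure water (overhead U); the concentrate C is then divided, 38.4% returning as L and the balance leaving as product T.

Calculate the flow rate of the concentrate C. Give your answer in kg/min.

Overall glucose balance (none leaves overhead): glucose in fresh feed = glucose in product, i.e. 366.6×0.263 = (1−0.384)·C·0.576.
C = 96.416/(0.576×0.616) = 271.73 kg/min.

271.7 kg/min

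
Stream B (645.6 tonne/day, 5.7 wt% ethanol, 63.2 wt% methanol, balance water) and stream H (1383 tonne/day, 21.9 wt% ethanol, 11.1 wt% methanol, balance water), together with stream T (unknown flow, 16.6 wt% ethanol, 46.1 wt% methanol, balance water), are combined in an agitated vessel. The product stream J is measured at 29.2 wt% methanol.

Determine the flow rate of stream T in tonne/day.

Let T be the unknown flow. Total out = 2028.6 + T.
methanol balance: 561.53 + 0.461·T = 0.292·(2028.6 + T)
(0.461 − 0.292)·T = 0.292×2028.6 − 561.53 = 30.819
T = 30.819 / 0.169 = 182.36 tonne/day

182.4 tonne/day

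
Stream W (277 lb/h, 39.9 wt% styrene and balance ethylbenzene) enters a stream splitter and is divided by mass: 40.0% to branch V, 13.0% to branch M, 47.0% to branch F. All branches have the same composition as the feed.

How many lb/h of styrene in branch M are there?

Branch M total = 0.130×277 = 36.01 lb/h.
styrene in M = 0.399×36.01 = 14.368 lb/h.

14.37 lb/h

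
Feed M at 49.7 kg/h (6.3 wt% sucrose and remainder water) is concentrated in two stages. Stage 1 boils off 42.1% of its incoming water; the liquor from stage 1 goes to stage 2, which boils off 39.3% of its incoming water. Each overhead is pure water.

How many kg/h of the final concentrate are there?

19.5 kg/h

water in feed = 49.7×0.937 = 46.569 kg/h.
After stage 1: water left = (1−0.421)×46.569 = 26.963; stream total = 30.094 kg/h.
After stage 2: water left = (1−0.393)×26.963 = 16.367; final concentrate = 19.498 kg/h.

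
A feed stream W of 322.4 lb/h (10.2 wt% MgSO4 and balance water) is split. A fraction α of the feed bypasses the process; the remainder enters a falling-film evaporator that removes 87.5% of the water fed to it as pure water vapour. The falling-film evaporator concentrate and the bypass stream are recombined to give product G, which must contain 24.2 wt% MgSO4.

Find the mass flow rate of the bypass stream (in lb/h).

All 322.4×0.102 = 32.885 lb/h of MgSO4 reaches G, so G = 32.885/0.242 = 135.89 lb/h and vapour = 186.51 lb/h.
The evaporator receives (1−α)·322.4 of feed at 0.898 water and removes 0.875 of that water:
0.875×0.898×(1−α)×322.4 = 186.51
(1−α) = 186.51/253.33 = 0.7363;  α = 0.2637.
Bypass flow = 0.2637×322.4 = 85.031 lb/h.

85.03 lb/h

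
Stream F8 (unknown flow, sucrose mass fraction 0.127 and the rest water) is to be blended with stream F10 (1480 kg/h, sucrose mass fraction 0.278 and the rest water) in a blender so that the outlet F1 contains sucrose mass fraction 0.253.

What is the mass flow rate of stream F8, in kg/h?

Let F8 be the unknown flow. Total out = 1480 + F8.
sucrose balance: 411.44 + 0.127·F8 = 0.253·(1480 + F8)
(0.127 − 0.253)·F8 = 0.253×1480 − 411.44 = -37
F8 = -37 / -0.126 = 293.65 kg/h

293.7 kg/h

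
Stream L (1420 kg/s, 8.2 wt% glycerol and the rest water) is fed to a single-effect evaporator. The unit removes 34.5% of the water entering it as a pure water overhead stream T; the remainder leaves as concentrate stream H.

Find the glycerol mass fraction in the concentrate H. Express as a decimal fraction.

0.1200

glycerol is not removed: 1420×0.082 = 116.44 kg/s of glycerol enters H.
water entering = 1420×0.918 = 1303.6 kg/s; overhead removed = 0.345×1303.6 = 449.73 kg/s.
Concentrate = 1420 − 449.73 = 970.27 kg/s.
Mass fraction = 116.44/970.27 = 0.1200.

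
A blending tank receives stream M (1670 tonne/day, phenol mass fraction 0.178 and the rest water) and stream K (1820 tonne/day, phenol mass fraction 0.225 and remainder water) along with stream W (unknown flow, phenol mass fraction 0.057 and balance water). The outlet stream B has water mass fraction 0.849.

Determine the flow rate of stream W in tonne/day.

1912 tonne/day

Let W be the unknown flow. Total out = 3490 + W.
water balance: 2783.2 + 0.943·W = 0.849·(3490 + W)
(0.943 − 0.849)·W = 0.849×3490 − 2783.2 = 179.77
W = 179.77 / 0.094 = 1912.4 tonne/day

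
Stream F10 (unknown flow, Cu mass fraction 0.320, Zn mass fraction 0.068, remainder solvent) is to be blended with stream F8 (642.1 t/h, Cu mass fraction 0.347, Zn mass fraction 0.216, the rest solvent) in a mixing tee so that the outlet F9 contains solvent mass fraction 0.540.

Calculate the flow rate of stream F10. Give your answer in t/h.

Let F10 be the unknown flow. Total out = 642.1 + F10.
solvent balance: 280.6 + 0.612·F10 = 0.540·(642.1 + F10)
(0.612 − 0.540)·F10 = 0.540×642.1 − 280.6 = 66.136
F10 = 66.136 / 0.072 = 918.56 t/h

918.6 t/h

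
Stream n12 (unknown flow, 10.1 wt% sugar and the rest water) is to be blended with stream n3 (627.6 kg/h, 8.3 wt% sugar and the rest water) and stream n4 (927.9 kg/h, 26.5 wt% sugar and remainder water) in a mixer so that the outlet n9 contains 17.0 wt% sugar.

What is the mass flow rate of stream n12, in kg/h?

Let n12 be the unknown flow. Total out = 1555.5 + n12.
sugar balance: 297.98 + 0.101·n12 = 0.170·(1555.5 + n12)
(0.101 − 0.170)·n12 = 0.170×1555.5 − 297.98 = -33.549
n12 = -33.549 / -0.069 = 486.22 kg/h

486.2 kg/h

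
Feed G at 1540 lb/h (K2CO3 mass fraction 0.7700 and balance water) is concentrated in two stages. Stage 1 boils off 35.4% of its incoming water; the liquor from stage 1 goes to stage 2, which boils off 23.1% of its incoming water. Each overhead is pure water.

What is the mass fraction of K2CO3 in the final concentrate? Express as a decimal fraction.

water in feed = 1540×0.230 = 354.2 lb/h.
After stage 1: water left = (1−0.354)×354.2 = 228.81; stream total = 1414.6 lb/h.
After stage 2: water left = (1−0.231)×228.81 = 175.96; final concentrate = 1361.8 lb/h.
K2CO3 fraction = 1185.8/1361.8 = 0.8708.

0.8708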